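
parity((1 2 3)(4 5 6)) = even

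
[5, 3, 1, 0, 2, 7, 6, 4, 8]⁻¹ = [3, 2, 4, 1, 7, 0, 6, 5, 8]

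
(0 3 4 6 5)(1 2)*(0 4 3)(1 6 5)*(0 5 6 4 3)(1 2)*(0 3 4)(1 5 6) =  (0 6 2)(1 5 4)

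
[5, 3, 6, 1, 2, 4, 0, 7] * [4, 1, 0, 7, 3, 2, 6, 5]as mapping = [0→2, 1→7, 2→6, 3→1, 4→0, 5→3, 6→4, 7→5]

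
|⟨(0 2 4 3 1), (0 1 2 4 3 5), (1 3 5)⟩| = 720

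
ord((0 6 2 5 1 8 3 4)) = 8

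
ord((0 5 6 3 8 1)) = 6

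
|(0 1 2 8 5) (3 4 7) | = 15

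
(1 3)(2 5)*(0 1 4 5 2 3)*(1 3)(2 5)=(0 3 4 2 5 1)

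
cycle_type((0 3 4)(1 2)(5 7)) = 2^2.3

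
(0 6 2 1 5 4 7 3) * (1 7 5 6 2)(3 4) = (0 2 7 4 5 3)(1 6)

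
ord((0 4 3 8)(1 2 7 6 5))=20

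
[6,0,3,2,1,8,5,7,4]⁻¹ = [1,4,3,2,8,6,0,7,5]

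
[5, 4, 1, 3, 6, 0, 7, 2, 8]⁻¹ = [5, 2, 7, 3, 1, 0, 4, 6, 8]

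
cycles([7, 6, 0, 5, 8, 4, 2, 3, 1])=(0 7 3 5 4 8 1 6 2)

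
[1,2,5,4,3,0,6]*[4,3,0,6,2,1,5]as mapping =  [0→3,1→0,2→1,3→2,4→6,5→4,6→5]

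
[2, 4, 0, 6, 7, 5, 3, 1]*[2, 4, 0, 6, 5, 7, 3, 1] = [0, 5, 2, 3, 1, 7, 6, 4]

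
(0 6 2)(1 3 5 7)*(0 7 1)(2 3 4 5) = (0 6 3 2 7)(1 4 5)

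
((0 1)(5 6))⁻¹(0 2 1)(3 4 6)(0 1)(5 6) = (0 1 2)(3 4 5)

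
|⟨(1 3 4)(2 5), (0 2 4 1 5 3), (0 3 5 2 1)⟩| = 720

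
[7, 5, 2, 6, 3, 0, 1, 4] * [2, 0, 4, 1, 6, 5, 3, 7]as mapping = [0→7, 1→5, 2→4, 3→3, 4→1, 5→2, 6→0, 7→6]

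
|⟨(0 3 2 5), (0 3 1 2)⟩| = 20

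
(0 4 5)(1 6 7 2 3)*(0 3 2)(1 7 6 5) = (0 4 1 5 3 7)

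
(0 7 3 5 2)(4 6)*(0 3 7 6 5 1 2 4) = (0 6)(1 2 3)(4 5)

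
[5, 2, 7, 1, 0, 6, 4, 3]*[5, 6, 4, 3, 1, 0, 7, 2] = [0, 4, 2, 6, 5, 7, 1, 3]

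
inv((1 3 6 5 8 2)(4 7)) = (1 2 8 5 6 3)(4 7)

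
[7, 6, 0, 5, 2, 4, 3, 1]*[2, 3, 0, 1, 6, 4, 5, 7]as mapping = [0→7, 1→5, 2→2, 3→4, 4→0, 5→6, 6→1, 7→3]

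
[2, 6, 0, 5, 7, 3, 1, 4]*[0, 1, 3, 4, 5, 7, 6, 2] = [3, 6, 0, 7, 2, 4, 1, 5] 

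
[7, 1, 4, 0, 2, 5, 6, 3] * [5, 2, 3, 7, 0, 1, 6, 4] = [4, 2, 0, 5, 3, 1, 6, 7]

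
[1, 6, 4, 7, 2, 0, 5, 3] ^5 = [1, 6, 4, 7, 2, 0, 5, 3] 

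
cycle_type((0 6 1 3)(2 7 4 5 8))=4.5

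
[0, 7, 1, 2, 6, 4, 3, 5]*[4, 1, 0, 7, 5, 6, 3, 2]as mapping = [0→4, 1→2, 2→1, 3→0, 4→3, 5→5, 6→7, 7→6]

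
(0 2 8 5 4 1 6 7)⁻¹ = (0 7 6 1 4 5 8 2)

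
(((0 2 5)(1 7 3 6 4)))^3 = (1 6 7 4 3)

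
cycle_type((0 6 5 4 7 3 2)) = 7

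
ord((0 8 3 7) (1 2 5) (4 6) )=12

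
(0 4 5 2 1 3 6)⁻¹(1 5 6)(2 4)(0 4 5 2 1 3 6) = (0 3 2)(1 5)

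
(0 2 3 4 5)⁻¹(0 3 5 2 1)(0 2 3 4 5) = (0 3 1 2 4)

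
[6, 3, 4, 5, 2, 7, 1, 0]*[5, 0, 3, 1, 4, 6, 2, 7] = [2, 1, 4, 6, 3, 7, 0, 5]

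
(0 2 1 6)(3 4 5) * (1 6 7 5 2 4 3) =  (0 4 2 6)(1 7 5)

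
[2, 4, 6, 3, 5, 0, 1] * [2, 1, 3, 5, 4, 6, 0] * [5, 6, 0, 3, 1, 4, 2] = [3, 1, 5, 4, 2, 0, 6]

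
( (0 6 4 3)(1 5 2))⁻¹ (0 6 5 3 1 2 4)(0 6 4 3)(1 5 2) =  (0 5 1 3 6 4 2)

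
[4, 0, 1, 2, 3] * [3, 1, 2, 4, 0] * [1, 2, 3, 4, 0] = [1, 4, 2, 3, 0]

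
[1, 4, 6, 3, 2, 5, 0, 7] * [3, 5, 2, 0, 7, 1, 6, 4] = [5, 7, 6, 0, 2, 1, 3, 4]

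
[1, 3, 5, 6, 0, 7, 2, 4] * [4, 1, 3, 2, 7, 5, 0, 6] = [1, 2, 5, 0, 4, 6, 3, 7]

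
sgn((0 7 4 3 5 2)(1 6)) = 1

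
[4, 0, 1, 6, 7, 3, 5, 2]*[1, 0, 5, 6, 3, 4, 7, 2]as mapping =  [0→3, 1→1, 2→0, 3→7, 4→2, 5→6, 6→4, 7→5]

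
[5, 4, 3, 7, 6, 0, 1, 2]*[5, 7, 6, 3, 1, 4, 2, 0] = [4, 1, 3, 0, 2, 5, 7, 6]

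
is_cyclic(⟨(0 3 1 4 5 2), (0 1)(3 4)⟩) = no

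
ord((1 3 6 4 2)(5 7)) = 10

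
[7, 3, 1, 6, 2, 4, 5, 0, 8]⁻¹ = [7, 2, 4, 1, 5, 6, 3, 0, 8]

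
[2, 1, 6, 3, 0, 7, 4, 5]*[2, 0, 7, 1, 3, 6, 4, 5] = [7, 0, 4, 1, 2, 5, 3, 6]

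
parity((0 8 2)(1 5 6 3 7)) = even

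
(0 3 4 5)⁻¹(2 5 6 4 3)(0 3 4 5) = (0 6 5 4 2)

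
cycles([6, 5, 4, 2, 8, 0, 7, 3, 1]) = (0 6 7 3 2 4 8 1 5) 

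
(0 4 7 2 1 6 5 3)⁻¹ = (0 3 5 6 1 2 7 4)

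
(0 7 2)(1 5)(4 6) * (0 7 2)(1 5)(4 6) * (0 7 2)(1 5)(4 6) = (1 5)(4 6)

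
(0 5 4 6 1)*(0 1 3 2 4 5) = (2 4 6 3)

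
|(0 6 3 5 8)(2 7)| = 10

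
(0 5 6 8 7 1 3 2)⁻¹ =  (0 2 3 1 7 8 6 5)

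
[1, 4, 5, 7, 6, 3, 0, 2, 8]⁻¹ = [6, 0, 7, 5, 1, 2, 4, 3, 8]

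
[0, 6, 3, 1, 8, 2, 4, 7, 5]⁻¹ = [0, 3, 5, 2, 6, 8, 1, 7, 4]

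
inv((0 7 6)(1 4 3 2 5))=(0 6 7)(1 5 2 3 4)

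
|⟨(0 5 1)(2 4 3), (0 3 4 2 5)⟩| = 360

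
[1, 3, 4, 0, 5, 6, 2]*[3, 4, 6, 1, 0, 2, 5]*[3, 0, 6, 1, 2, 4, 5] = [2, 0, 3, 1, 6, 4, 5]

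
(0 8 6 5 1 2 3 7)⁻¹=(0 7 3 2 1 5 6 8)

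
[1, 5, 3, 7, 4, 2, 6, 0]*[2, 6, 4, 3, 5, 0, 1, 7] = [6, 0, 3, 7, 5, 4, 1, 2]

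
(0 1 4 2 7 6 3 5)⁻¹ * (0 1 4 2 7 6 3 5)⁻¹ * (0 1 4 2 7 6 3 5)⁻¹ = (0 6 4 5 7 1 3 2)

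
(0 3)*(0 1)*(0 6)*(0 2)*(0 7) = (0 3 1 6 2 7)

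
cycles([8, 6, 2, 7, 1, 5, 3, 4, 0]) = (0 8)(1 6 3 7 4)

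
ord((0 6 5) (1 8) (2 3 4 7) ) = 12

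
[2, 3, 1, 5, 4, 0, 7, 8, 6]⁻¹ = [5, 2, 0, 1, 4, 3, 8, 6, 7]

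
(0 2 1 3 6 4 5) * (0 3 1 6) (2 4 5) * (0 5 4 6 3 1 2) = (0 6 4) (1 2 3 5) 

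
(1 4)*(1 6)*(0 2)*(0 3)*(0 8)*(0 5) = (0 2 3 8 5)(1 4 6)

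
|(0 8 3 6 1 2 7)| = 7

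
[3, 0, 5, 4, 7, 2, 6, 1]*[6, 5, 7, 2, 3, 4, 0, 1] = [2, 6, 4, 3, 1, 7, 0, 5]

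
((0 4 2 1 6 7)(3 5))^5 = (0 7 6 1 2 4)(3 5)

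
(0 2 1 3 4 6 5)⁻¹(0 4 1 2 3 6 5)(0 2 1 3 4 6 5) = (0 2 6 3 1 4 5)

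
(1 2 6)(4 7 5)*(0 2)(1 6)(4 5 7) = (0 2 1)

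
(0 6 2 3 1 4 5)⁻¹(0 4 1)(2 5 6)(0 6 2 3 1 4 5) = (0 2 3)(4 6 5)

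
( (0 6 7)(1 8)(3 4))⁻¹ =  (0 7 6)(1 8)(3 4)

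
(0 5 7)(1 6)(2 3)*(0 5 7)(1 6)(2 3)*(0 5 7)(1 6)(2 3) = (1 6)(2 3)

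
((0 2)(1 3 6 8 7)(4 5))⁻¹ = (0 2)(1 7 8 6 3)(4 5)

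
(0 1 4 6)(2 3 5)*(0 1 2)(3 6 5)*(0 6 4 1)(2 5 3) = (0 5 6)(2 4 3)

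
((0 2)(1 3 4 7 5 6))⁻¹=(0 2)(1 6 5 7 4 3)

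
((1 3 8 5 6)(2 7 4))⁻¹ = (1 6 5 8 3)(2 4 7)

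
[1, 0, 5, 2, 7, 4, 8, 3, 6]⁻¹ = [1, 0, 3, 7, 5, 2, 8, 4, 6]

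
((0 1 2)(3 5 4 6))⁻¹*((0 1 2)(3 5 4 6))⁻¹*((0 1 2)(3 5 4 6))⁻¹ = (3 5 4 6)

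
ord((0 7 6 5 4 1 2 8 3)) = 9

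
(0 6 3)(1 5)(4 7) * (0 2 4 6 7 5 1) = (0 7 6 3 2 4 5)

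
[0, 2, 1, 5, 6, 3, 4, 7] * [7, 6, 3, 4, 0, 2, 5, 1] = [7, 3, 6, 2, 5, 4, 0, 1]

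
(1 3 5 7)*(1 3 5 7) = (1 5)(3 7)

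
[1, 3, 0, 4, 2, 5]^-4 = [1, 3, 0, 4, 2, 5]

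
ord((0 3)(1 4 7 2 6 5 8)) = 14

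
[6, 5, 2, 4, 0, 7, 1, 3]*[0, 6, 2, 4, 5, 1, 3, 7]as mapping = [0→3, 1→1, 2→2, 3→5, 4→0, 5→7, 6→6, 7→4]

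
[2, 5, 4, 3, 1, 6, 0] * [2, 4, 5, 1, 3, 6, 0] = [5, 6, 3, 1, 4, 0, 2] 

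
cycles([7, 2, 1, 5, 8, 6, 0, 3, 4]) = (0 7 3 5 6)(1 2)(4 8)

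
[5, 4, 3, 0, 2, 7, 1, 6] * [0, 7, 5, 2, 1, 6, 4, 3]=[6, 1, 2, 0, 5, 3, 7, 4]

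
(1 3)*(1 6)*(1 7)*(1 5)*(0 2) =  (0 2)(1 3 6 7 5)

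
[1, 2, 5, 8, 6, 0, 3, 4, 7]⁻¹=[5, 0, 1, 6, 7, 2, 4, 8, 3]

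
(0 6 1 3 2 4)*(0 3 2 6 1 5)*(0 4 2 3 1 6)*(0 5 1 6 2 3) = (0 2 3 5 4 6 1)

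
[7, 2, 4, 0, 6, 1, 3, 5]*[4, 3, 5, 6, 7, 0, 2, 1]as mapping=[0→1, 1→5, 2→7, 3→4, 4→2, 5→3, 6→6, 7→0]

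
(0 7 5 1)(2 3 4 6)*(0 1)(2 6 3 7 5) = (0 5)(2 7)(3 4)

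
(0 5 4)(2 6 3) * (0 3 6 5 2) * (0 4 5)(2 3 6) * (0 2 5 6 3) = (3 4)(5 6)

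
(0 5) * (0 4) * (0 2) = (0 5 4 2)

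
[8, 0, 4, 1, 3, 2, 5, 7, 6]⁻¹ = [1, 3, 5, 4, 2, 6, 8, 7, 0]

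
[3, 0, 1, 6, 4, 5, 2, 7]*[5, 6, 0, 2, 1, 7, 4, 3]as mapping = [0→2, 1→5, 2→6, 3→4, 4→1, 5→7, 6→0, 7→3]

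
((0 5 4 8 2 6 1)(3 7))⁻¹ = (0 1 6 2 8 4 5)(3 7)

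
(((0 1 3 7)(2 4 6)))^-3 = (0 1 3 7)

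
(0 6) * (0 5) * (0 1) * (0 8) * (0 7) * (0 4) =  (0 6 5 1 8 7 4) 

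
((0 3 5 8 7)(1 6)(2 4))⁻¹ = (0 7 8 5 3)(1 6)(2 4)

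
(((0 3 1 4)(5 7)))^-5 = (0 4 1 3)(5 7)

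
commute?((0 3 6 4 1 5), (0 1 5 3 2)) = no:(0 3 6 4 1 5) * (0 1 5 3 2) = (0 2)(1 3 6 4 5), (0 1 5 3 2) * (0 3 6 4 1 5) = (0 5 6 4 1)(2 3)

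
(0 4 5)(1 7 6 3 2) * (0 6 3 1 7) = (0 4 5 6 1)(2 7 3)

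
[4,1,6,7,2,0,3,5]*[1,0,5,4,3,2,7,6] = [3,0,7,6,5,1,4,2]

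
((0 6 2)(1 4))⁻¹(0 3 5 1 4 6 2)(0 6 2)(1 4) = (0 6 3 5 4 1 2)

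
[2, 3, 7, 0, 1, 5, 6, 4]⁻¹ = [3, 4, 0, 1, 7, 5, 6, 2]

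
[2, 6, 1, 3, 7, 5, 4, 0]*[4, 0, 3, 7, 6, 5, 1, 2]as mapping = [0→3, 1→1, 2→0, 3→7, 4→2, 5→5, 6→6, 7→4]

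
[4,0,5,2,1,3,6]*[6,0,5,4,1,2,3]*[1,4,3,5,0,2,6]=[4,6,3,2,1,0,5]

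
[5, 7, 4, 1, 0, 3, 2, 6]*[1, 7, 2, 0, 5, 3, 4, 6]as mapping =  [0→3, 1→6, 2→5, 3→7, 4→1, 5→0, 6→2, 7→4]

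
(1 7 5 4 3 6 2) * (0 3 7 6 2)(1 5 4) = (0 3 2 5 1 6)(4 7)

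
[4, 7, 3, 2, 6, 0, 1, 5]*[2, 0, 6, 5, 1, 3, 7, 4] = [1, 4, 5, 6, 7, 2, 0, 3]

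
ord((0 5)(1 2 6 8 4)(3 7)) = 10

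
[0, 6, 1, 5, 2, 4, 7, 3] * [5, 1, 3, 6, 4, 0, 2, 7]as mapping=[0→5, 1→2, 2→1, 3→0, 4→3, 5→4, 6→7, 7→6]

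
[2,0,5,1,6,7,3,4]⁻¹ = [1,3,0,6,7,2,4,5]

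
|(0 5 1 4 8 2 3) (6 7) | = 14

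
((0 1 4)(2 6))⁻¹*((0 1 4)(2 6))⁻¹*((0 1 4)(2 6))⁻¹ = (2 6)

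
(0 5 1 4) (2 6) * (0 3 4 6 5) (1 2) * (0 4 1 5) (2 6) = (0 4 3 1 2) (5 6) 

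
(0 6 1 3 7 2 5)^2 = (0 1 7 5 6 3 2)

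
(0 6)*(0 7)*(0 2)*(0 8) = (0 6 7 2 8)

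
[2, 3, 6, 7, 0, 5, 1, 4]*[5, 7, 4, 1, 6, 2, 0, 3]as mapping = [0→4, 1→1, 2→0, 3→3, 4→5, 5→2, 6→7, 7→6]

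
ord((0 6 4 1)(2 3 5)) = 12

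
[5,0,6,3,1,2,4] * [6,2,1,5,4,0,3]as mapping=[0→0,1→6,2→3,3→5,4→2,5→1,6→4]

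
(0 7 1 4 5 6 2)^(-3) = (0 5 7 6 1 2 4)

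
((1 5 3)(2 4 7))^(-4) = (1 3 5)(2 7 4)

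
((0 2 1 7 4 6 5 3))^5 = (0 6 1 3 4 2 5 7)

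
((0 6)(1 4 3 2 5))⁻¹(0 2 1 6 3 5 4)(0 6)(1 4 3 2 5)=(0 2 1 3 6 5 4)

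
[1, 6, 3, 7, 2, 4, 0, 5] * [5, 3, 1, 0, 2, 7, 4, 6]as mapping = [0→3, 1→4, 2→0, 3→6, 4→1, 5→2, 6→5, 7→7]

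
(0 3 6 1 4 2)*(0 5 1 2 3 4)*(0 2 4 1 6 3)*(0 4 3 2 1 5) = (0 5 6 3 2) 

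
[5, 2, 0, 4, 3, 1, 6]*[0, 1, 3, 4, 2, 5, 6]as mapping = [0→5, 1→3, 2→0, 3→2, 4→4, 5→1, 6→6]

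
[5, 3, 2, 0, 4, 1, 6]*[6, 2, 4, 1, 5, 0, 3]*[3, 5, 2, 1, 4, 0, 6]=[3, 5, 4, 6, 0, 2, 1]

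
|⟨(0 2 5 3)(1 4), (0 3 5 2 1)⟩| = 360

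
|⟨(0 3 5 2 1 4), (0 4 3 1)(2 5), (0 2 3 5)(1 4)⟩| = 720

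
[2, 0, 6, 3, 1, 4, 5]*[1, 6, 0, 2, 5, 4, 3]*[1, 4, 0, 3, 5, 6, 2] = [1, 4, 3, 0, 2, 6, 5]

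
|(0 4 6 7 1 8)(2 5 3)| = 6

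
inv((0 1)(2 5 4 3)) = (0 1)(2 3 4 5)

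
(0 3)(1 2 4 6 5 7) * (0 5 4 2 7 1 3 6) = (0 6 4)(1 7 3 5)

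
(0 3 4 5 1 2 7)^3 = (0 5 7 4 2 3 1)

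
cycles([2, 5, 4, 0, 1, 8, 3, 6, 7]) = (0 2 4 1 5 8 7 6 3) 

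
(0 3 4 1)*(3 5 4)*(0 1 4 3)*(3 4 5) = (0 3) (4 5) 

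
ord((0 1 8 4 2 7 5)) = 7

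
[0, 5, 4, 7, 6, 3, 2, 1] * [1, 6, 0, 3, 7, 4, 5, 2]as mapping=[0→1, 1→4, 2→7, 3→2, 4→5, 5→3, 6→0, 7→6]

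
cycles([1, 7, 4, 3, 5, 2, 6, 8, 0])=(0 1 7 8)(2 4 5)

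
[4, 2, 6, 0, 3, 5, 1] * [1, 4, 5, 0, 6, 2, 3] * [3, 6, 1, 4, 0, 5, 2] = [2, 5, 4, 6, 3, 1, 0]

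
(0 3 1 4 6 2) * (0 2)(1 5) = (0 3 5 1 4 6)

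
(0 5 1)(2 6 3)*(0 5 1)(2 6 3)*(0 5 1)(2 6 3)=()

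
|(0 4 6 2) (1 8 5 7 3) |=20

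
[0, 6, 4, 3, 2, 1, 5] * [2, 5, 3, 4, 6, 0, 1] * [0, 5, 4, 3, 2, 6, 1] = [4, 5, 1, 2, 3, 6, 0]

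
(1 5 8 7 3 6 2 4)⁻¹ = (1 4 2 6 3 7 8 5)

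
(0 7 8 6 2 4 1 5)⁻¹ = (0 5 1 4 2 6 8 7)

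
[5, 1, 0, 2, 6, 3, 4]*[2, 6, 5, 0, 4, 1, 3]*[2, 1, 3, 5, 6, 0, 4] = [1, 4, 3, 0, 5, 2, 6]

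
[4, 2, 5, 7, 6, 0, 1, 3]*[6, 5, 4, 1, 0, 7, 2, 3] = [0, 4, 7, 3, 2, 6, 5, 1]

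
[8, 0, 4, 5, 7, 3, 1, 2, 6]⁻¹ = [1, 6, 7, 5, 2, 3, 8, 4, 0]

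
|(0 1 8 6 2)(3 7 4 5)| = 20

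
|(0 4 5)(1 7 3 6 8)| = 15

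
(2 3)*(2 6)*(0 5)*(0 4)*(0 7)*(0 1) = (0 5 4 7 1)(2 3 6)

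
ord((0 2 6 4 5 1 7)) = 7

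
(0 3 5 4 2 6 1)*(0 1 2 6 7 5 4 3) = (2 7 5 3 4 6)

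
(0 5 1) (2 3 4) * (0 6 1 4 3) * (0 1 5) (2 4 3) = (1 6 5 3 2) 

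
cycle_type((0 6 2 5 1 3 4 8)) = 8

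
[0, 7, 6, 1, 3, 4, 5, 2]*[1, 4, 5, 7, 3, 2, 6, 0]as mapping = [0→1, 1→0, 2→6, 3→4, 4→7, 5→3, 6→2, 7→5]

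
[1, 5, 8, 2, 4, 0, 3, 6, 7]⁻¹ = [5, 0, 3, 6, 4, 1, 7, 8, 2]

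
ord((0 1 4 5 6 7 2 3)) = 8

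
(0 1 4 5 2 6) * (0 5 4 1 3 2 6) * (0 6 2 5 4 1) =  (0 3 5 2 6 4 1)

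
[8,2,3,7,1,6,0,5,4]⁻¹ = [6,4,1,2,8,7,5,3,0]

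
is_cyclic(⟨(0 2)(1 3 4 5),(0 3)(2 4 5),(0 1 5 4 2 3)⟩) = no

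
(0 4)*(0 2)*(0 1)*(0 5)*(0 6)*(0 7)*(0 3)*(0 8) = (0 4 2 1 5 6 7 3 8)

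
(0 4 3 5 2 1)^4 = (0 2 3)(1 5 4)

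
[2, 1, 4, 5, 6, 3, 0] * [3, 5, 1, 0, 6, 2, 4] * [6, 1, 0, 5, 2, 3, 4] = [1, 3, 4, 0, 2, 6, 5]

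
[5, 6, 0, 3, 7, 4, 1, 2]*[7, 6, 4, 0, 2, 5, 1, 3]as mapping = [0→5, 1→1, 2→7, 3→0, 4→3, 5→2, 6→6, 7→4]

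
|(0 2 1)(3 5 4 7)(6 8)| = 12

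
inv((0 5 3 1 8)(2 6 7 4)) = (0 8 1 3 5)(2 4 7 6)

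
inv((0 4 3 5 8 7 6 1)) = (0 1 6 7 8 5 3 4)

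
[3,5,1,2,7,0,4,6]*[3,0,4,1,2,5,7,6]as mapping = [0→1,1→5,2→0,3→4,4→6,5→3,6→2,7→7]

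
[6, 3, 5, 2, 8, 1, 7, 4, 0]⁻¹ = [8, 5, 3, 1, 7, 2, 0, 6, 4]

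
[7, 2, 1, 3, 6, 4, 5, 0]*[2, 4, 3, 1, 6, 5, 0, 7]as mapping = [0→7, 1→3, 2→4, 3→1, 4→0, 5→6, 6→5, 7→2]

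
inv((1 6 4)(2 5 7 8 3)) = (1 4 6)(2 3 8 7 5)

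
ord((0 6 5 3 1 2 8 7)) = 8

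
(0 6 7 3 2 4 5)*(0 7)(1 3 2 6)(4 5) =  (0 1 3 6)(2 5 7)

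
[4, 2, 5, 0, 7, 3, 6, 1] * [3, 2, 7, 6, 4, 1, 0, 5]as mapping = [0→4, 1→7, 2→1, 3→3, 4→5, 5→6, 6→0, 7→2]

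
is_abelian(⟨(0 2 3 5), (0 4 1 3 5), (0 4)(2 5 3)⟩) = no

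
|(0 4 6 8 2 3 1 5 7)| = 9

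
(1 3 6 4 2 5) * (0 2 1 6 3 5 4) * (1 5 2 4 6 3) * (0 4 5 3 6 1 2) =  (0 5 6 4 3 2 1)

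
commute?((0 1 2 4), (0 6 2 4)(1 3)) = no:(0 1 2 4) * (0 6 2 4)(1 3) = (0 3 1 4 6 2), (0 6 2 4)(1 3) * (0 1 2 4) = (0 6 4 1 3 2)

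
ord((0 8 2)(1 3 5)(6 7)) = 6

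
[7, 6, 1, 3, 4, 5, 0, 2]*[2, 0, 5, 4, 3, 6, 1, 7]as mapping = [0→7, 1→1, 2→0, 3→4, 4→3, 5→6, 6→2, 7→5]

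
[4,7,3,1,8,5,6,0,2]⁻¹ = [7,3,8,2,0,5,6,1,4]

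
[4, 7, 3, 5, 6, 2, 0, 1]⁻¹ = [6, 7, 5, 2, 0, 3, 4, 1]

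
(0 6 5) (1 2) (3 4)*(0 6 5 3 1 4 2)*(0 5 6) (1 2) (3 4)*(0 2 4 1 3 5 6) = (1 6) (2 5) 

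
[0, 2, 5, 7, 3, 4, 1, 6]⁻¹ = [0, 6, 1, 4, 5, 2, 7, 3]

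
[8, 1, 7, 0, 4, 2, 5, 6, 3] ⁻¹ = [3, 1, 5, 8, 4, 6, 7, 2, 0] 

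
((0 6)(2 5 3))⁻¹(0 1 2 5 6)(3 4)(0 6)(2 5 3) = (0 6 1 5 3)(2 4)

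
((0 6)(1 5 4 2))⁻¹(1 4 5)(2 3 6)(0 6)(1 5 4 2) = (0 1 3)(2 4 5)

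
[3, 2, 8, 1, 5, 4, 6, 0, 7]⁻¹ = [7, 3, 1, 0, 5, 4, 6, 8, 2]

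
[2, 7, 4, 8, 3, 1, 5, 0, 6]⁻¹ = [7, 5, 0, 4, 2, 6, 8, 1, 3]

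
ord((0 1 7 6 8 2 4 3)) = 8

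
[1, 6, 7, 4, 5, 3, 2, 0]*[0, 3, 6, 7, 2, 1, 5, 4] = [3, 5, 4, 2, 1, 7, 6, 0]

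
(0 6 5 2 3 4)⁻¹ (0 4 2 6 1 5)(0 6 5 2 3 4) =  (0 3 5 1 2 6)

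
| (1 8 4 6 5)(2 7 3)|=15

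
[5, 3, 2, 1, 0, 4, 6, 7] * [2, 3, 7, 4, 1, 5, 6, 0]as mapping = [0→5, 1→4, 2→7, 3→3, 4→2, 5→1, 6→6, 7→0]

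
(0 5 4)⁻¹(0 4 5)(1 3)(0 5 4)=(0 4 5)(1 3)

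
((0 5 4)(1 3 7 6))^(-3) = (1 3 7 6)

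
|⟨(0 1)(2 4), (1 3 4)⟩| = 60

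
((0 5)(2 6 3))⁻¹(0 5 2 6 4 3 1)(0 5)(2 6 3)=(0 6 3 4 2 1 5)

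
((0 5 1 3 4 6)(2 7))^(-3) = (0 3)(1 6)(2 7)(4 5)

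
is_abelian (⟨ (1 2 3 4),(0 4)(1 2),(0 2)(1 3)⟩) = no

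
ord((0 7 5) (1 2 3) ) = 3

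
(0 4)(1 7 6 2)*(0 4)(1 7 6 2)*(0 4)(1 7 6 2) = (0 4)(1 2 6 7)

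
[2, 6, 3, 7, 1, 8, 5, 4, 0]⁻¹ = [8, 4, 0, 2, 7, 6, 1, 3, 5]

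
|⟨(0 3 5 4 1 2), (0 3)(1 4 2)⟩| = 720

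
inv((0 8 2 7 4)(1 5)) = (0 4 7 2 8)(1 5)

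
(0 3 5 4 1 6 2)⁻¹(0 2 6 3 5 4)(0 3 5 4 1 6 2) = (0 2 5 4 1 3)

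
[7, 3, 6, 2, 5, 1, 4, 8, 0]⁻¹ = [8, 5, 3, 1, 6, 4, 2, 0, 7]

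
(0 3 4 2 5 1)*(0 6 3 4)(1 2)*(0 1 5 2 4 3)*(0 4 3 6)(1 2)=(0 6 4 5 3 2 1)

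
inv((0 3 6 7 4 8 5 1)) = (0 1 5 8 4 7 6 3)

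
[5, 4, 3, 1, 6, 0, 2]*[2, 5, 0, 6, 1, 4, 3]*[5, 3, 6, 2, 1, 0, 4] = [1, 3, 4, 0, 2, 6, 5]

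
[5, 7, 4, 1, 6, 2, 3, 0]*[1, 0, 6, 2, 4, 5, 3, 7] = [5, 7, 4, 0, 3, 6, 2, 1]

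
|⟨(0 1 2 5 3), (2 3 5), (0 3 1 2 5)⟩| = 60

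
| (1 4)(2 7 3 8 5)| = 10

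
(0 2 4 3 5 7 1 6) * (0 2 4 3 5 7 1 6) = (0 4 5 1)(2 3 7 6)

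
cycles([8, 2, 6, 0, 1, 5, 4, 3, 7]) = (0 8 7 3)(1 2 6 4)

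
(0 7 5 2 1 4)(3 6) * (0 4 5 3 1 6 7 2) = (0 2 6 1 5)(3 7)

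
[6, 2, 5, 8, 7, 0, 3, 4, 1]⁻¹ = [5, 8, 1, 6, 7, 2, 0, 4, 3]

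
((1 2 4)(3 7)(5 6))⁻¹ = (1 4 2)(3 7)(5 6)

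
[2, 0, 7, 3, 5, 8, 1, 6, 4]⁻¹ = [1, 6, 0, 3, 8, 4, 7, 2, 5]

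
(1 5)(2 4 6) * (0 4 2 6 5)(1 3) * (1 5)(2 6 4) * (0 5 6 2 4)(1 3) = (0 4 3 6)(1 5)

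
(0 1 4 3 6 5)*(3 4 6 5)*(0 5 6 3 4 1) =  (1 3 6 4)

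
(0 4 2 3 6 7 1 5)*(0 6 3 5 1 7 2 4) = (2 5 6)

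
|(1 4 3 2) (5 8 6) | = 12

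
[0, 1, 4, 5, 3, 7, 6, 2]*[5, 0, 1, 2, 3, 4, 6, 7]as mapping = [0→5, 1→0, 2→3, 3→4, 4→2, 5→7, 6→6, 7→1]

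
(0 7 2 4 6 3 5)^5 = (0 3 4 7 5 6 2)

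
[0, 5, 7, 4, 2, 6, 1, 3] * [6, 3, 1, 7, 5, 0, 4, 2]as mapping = [0→6, 1→0, 2→2, 3→5, 4→1, 5→4, 6→3, 7→7]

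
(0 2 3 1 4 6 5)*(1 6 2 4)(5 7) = (0 4 2 3 6 7 5)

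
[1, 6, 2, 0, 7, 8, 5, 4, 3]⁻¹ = [3, 0, 2, 8, 7, 6, 1, 4, 5]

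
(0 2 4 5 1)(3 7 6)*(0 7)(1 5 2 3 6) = (0 3)(1 7)(2 4)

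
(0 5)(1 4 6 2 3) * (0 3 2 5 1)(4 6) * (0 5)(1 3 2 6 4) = (0 3 5 2 6)(1 4)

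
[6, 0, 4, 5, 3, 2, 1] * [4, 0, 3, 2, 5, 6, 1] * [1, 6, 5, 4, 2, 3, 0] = [6, 2, 3, 0, 5, 4, 1]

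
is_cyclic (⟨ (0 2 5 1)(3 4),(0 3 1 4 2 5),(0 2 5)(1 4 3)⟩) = no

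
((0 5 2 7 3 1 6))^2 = (0 2 3 6 5 7 1)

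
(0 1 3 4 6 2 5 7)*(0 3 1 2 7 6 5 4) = (0 2 4 5 6 7 3)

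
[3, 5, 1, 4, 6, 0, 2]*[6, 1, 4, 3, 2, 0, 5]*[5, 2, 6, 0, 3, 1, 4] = [0, 5, 2, 6, 1, 4, 3]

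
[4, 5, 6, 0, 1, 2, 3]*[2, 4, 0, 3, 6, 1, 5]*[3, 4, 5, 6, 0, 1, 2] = [2, 4, 1, 5, 0, 3, 6]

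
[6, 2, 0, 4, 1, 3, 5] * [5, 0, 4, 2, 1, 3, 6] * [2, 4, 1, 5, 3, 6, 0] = [0, 3, 6, 4, 2, 1, 5]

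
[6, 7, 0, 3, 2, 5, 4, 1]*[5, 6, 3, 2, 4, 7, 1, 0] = [1, 0, 5, 2, 3, 7, 4, 6]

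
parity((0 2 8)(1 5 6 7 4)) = even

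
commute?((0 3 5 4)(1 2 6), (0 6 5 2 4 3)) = no:(0 3 5 4)(1 2 6)*(0 6 5 2 4 3) = (1 4 6)(2 5 3), (0 6 5 2 4 3)*(0 3 5 4)(1 2 6) = (0 1 2)(4 5 6)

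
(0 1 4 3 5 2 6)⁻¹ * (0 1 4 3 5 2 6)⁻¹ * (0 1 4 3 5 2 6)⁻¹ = (0 5 1 2 4 6 3)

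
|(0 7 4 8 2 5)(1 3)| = 6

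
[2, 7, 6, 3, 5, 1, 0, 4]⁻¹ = [6, 5, 0, 3, 7, 4, 2, 1]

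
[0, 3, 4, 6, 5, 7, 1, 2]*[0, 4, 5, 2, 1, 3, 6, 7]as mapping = [0→0, 1→2, 2→1, 3→6, 4→3, 5→7, 6→4, 7→5]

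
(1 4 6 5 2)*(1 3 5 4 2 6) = (1 2 3 5 6 4)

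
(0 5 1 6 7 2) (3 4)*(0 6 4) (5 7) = (0 7 2 6 5 1 4 3) 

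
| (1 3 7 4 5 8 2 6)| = 8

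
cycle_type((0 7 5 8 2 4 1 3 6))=9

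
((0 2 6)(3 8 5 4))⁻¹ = (0 6 2)(3 4 5 8)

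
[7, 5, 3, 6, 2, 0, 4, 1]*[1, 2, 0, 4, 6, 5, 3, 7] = [7, 5, 4, 3, 0, 1, 6, 2]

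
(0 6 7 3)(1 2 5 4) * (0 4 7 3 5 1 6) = (1 2)(3 4 6)(5 7)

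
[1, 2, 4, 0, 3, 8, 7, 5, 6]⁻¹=[3, 0, 1, 4, 2, 7, 8, 6, 5]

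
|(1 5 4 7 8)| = 5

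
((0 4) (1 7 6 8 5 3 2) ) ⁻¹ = (0 4) (1 2 3 5 8 6 7) 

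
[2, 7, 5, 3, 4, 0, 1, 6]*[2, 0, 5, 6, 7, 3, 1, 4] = [5, 4, 3, 6, 7, 2, 0, 1]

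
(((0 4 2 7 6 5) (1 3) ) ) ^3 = (0 7) (1 3) (2 5) (4 6) 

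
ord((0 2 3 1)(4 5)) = 4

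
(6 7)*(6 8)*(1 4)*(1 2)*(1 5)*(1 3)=(1 4 2 5 3)(6 7 8)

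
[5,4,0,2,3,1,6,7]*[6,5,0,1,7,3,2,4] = [3,7,6,0,1,5,2,4]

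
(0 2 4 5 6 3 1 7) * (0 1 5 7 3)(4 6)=(0 2 6)(1 3 5 4 7)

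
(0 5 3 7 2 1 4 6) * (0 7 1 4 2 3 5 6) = (0 6 7 3 1 2 4)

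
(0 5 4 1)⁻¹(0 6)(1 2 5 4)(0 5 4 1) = (0 2 4 1)(5 6)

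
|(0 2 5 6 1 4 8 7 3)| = 9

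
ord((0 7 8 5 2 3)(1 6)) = 6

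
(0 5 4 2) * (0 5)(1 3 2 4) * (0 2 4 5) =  (0 2)(1 3 4 5)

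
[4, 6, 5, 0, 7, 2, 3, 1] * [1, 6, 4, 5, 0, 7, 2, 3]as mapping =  [0→0, 1→2, 2→7, 3→1, 4→3, 5→4, 6→5, 7→6]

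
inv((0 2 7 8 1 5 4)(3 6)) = (0 4 5 1 8 7 2)(3 6)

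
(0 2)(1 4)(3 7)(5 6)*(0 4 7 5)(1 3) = (0 2 4 3 5 6)(1 7)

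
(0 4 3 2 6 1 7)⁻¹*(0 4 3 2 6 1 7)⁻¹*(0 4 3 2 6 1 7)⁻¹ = (0 6 4 1 3 7 2)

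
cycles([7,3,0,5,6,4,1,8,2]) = (0 7 8 2) (1 3 5 4 6) 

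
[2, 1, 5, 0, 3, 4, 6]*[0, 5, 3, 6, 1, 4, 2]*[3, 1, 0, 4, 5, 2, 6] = [4, 2, 5, 3, 6, 1, 0]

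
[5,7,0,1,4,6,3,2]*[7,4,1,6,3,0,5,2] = [0,2,7,4,3,5,6,1]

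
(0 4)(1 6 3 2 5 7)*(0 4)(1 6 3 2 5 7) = (1 3 5)(2 7 6)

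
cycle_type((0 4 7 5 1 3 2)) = 7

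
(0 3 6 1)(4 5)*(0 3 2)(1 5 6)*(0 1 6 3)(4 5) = (0 2 1)(3 6 4)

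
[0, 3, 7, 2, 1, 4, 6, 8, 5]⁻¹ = [0, 4, 3, 1, 5, 8, 6, 2, 7]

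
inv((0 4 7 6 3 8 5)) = (0 5 8 3 6 7 4)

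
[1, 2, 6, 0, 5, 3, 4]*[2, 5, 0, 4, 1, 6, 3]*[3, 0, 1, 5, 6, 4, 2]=[4, 3, 5, 1, 2, 6, 0]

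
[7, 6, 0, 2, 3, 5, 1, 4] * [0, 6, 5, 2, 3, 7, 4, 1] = [1, 4, 0, 5, 2, 7, 6, 3]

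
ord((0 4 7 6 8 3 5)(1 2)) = 14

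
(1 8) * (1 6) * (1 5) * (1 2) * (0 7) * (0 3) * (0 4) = (0 7 3 4)(1 8 6 5 2)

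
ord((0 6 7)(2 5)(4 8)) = 6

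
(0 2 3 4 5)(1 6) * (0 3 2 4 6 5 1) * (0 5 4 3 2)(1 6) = (0 3 1 4 6 5 2)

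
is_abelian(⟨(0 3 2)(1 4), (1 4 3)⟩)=no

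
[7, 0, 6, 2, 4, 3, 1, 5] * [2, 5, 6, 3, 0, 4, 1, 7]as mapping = [0→7, 1→2, 2→1, 3→6, 4→0, 5→3, 6→5, 7→4]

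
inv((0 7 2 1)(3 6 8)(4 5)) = (0 1 2 7)(3 8 6)(4 5)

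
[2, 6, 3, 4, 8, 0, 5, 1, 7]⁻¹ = [5, 7, 0, 2, 3, 6, 1, 8, 4]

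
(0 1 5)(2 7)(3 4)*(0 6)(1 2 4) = (0 2 7 4 3 1 5 6)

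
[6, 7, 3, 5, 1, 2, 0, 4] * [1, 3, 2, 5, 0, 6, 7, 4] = [7, 4, 5, 6, 3, 2, 1, 0]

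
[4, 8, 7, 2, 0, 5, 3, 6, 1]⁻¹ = [4, 8, 3, 6, 0, 5, 7, 2, 1]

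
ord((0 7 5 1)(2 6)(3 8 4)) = 12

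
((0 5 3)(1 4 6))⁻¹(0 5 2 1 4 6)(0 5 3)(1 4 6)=(1 5 3 2 4 6)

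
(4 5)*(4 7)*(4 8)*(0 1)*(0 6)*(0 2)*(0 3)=(0 1 6 2 3)(4 5 7 8)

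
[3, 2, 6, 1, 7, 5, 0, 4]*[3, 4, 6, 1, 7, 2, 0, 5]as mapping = [0→1, 1→6, 2→0, 3→4, 4→5, 5→2, 6→3, 7→7]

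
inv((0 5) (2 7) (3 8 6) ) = (0 5) (2 7) (3 6 8) 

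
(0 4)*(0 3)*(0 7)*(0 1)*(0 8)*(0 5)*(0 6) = (0 4 3 7 1 8 5 6)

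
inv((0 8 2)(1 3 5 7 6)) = (0 2 8)(1 6 7 5 3)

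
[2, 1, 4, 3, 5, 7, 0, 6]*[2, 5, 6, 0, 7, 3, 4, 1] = [6, 5, 7, 0, 3, 1, 2, 4]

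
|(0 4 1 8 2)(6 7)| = 10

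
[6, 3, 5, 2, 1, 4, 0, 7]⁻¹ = [6, 4, 3, 1, 5, 2, 0, 7]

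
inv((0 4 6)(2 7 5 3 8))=(0 6 4)(2 8 3 5 7)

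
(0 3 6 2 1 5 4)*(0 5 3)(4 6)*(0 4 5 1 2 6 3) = (0 4 1)(3 5)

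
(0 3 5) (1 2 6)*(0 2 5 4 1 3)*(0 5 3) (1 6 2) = (0 5 1 3 4 6) 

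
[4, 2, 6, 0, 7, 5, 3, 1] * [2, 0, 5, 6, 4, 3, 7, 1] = [4, 5, 7, 2, 1, 3, 6, 0]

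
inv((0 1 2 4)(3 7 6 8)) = (0 4 2 1)(3 8 6 7)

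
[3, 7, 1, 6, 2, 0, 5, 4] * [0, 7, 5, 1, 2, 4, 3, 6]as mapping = [0→1, 1→6, 2→7, 3→3, 4→5, 5→0, 6→4, 7→2]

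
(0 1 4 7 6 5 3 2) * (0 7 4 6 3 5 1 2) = (0 2 7 3) (1 6) 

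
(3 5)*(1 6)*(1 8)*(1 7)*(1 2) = (1 6 8 7 2)(3 5)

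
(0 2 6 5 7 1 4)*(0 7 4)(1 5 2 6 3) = (0 6 2 3 1)(4 7 5)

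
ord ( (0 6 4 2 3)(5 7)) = 10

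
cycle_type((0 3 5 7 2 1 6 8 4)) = 9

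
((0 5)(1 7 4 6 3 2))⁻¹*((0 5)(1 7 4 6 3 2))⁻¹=(1 3 4)(2 6 7)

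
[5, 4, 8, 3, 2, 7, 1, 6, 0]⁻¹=[8, 6, 4, 3, 1, 0, 7, 5, 2]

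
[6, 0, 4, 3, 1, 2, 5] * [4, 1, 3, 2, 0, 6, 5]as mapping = [0→5, 1→4, 2→0, 3→2, 4→1, 5→3, 6→6]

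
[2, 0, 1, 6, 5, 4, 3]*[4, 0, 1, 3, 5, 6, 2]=[1, 4, 0, 2, 6, 5, 3]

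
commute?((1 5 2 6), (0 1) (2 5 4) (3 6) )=no:(1 5 2 6)*(0 1) (2 5 4) (3 6)=(0 1 4 2 3 6), (0 1) (2 5 4) (3 6)*(1 5 2 6)=(0 5 4 6 3 1) 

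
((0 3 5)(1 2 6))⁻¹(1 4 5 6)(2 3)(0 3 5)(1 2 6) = (0 1 2 4)(5 6)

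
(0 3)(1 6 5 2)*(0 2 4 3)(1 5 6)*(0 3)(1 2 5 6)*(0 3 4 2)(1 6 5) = (0 4 3 1)(2 5)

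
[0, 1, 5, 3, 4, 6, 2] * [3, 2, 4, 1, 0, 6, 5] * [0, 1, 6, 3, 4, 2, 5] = [3, 6, 5, 1, 0, 2, 4]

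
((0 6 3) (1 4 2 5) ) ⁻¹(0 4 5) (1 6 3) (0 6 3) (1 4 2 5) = (0 4 3) (1 6 2) 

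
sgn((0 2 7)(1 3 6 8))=-1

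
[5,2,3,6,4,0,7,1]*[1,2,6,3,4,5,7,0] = [5,6,3,7,4,1,0,2]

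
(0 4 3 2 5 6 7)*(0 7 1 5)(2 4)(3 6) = (0 2)(1 5 3 4 6)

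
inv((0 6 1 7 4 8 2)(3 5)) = (0 2 8 4 7 1 6)(3 5)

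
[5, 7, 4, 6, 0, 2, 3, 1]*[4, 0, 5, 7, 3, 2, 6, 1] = [2, 1, 3, 6, 4, 5, 7, 0]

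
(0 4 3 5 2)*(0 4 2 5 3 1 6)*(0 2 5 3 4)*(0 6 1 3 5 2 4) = (0 2 6 4 3)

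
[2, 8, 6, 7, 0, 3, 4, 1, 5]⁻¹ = [4, 7, 0, 5, 6, 8, 2, 3, 1]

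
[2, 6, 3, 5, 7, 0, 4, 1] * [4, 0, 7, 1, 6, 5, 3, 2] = [7, 3, 1, 5, 2, 4, 6, 0]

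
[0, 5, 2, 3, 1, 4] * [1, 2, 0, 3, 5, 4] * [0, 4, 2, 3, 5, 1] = [4, 5, 0, 3, 2, 1]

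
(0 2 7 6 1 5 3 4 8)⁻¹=(0 8 4 3 5 1 6 7 2)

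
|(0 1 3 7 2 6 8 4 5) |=9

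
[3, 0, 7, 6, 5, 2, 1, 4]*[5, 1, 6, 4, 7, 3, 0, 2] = [4, 5, 2, 0, 3, 6, 1, 7]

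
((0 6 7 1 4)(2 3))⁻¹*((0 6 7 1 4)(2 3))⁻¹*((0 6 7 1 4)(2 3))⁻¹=(0 7 4 6 1)(2 3)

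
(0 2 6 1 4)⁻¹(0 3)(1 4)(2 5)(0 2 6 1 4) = (0 4)(2 3)(5 6)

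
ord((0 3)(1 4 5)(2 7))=6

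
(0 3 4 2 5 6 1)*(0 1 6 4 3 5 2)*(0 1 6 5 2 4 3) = (0 2 4 1 6 5 3)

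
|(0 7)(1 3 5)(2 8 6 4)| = 12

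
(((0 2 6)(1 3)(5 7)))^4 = (0 2 6)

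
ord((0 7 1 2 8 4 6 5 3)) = 9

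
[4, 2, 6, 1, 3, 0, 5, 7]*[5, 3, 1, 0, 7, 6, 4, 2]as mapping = [0→7, 1→1, 2→4, 3→3, 4→0, 5→5, 6→6, 7→2]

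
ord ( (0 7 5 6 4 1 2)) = 7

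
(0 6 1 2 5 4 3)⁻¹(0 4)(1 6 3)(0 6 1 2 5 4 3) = (0 2 1)(3 6)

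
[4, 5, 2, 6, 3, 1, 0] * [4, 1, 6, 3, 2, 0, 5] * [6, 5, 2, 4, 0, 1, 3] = [2, 6, 3, 1, 4, 5, 0]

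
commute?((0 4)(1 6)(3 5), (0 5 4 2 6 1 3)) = no:(0 4)(1 6)(3 5) * (0 5 4 2 6 1 3) = (0 2 6 3 4 5), (0 5 4 2 6 1 3) * (0 4)(1 6)(3 5) = (0 3 4 2 1 5)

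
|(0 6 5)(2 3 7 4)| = 12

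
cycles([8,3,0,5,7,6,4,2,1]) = (0 8 1 3 5 6 4 7 2)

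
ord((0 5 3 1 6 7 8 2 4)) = 9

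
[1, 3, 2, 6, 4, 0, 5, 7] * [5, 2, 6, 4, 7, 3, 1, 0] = [2, 4, 6, 1, 7, 5, 3, 0]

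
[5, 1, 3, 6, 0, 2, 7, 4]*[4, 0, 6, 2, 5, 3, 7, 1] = [3, 0, 2, 7, 4, 6, 1, 5]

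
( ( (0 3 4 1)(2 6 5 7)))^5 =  (0 3 4 1)(2 6 5 7)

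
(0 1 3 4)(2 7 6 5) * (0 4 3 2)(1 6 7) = (0 6 5)(1 2)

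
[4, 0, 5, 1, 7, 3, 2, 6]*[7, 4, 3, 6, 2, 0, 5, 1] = [2, 7, 0, 4, 1, 6, 3, 5]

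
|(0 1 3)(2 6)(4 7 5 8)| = 12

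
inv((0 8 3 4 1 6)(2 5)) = (0 6 1 4 3 8)(2 5)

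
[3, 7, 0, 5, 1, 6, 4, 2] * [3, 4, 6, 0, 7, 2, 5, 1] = [0, 1, 3, 2, 4, 5, 7, 6]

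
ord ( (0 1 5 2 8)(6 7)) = 10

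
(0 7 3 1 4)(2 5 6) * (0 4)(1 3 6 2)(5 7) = (0 5 2 7 6 1)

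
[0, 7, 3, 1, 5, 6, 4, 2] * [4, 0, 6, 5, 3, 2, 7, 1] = [4, 1, 5, 0, 2, 7, 3, 6]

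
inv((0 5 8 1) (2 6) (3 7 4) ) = (0 1 8 5) (2 6) (3 4 7) 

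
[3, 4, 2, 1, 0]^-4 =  [0, 1, 2, 3, 4]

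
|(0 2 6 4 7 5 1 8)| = 8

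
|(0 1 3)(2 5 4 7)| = 12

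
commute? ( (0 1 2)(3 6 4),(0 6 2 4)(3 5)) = no: (0 1 2)(3 6 4)*(0 6 2 4)(3 5) = (0 1 4 5 3 2 6),(0 6 2 4)(3 5)*(0 1 2)(3 6 4) = (0 4 1 2 3 5 6)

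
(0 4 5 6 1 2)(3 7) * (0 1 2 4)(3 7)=(1 4 5 6 2)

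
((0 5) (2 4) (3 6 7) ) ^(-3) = (0 5) (2 4) 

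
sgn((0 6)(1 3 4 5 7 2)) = 1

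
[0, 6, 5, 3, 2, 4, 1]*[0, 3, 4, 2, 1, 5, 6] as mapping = [0→0, 1→6, 2→5, 3→2, 4→4, 5→1, 6→3] 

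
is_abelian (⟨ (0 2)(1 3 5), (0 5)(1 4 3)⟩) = no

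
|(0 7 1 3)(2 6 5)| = 12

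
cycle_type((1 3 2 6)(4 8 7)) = 3.4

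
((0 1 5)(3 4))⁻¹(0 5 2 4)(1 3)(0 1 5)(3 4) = (0 2 3 1)(4 5)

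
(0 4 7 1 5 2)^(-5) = (0 4 7 1 5 2)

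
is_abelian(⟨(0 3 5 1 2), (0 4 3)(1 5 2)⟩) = no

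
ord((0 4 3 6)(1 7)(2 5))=4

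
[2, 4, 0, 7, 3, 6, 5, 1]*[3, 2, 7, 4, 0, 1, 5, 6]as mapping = [0→7, 1→0, 2→3, 3→6, 4→4, 5→5, 6→1, 7→2]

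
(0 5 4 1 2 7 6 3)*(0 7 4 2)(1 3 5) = (0 1)(2 4 3 7 6 5)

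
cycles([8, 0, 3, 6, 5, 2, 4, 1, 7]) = (0 8 7 1)(2 3 6 4 5)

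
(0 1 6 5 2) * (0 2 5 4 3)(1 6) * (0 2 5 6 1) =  (0 1)(2 5 6 4 3)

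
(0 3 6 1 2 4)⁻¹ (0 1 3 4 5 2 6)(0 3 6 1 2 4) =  (0 5 4 1 3 2 6)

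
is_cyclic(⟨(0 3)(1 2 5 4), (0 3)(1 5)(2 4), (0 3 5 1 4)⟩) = no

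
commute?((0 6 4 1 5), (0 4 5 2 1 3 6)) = no:(0 6 4 1 5)*(0 4 5 2 1 3 6) = (1 2)(3 6 5 4), (0 4 5 2 1 3 6)*(0 6 4 1 5) = (0 1 3 4)(2 5)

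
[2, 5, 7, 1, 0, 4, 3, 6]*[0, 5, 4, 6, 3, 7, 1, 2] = [4, 7, 2, 5, 0, 3, 6, 1]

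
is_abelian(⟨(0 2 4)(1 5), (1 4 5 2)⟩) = no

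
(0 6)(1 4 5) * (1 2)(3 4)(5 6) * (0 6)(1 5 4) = (0 4)(1 3)(2 5)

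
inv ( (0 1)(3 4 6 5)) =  (0 1)(3 5 6 4)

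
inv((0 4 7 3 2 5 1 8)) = (0 8 1 5 2 3 7 4)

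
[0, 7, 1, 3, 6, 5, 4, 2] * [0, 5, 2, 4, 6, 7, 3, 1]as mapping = [0→0, 1→1, 2→5, 3→4, 4→3, 5→7, 6→6, 7→2]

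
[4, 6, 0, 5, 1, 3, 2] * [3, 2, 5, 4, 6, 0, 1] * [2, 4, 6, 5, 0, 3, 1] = [1, 4, 5, 2, 6, 0, 3]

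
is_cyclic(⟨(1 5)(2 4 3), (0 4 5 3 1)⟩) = no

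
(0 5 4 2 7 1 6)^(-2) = (0 1 2 5 6 7 4)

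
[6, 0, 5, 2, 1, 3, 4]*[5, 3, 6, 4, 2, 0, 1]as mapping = [0→1, 1→5, 2→0, 3→6, 4→3, 5→4, 6→2]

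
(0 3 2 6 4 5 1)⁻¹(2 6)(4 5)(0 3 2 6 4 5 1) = (1 5)(4 6)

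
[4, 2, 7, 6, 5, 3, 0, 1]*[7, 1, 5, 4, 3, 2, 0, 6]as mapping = [0→3, 1→5, 2→6, 3→0, 4→2, 5→4, 6→7, 7→1]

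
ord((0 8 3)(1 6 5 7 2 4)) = 6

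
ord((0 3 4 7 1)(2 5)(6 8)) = 10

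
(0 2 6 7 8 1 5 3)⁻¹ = (0 3 5 1 8 7 6 2)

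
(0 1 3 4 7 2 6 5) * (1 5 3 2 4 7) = (0 5)(1 2 6 3 7 4)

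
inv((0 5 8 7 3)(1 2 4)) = (0 3 7 8 5)(1 4 2)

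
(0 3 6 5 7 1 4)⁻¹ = (0 4 1 7 5 6 3)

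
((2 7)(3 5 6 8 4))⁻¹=(2 7)(3 4 8 6 5)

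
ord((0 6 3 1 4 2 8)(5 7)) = 14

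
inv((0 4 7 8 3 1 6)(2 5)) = (0 6 1 3 8 7 4)(2 5)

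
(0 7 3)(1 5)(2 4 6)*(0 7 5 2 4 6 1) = (0 5)(1 2 6 4)(3 7)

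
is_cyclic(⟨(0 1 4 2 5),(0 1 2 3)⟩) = no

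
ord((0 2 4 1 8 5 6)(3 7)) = 14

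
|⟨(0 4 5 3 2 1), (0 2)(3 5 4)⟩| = 720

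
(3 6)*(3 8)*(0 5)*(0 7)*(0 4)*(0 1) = (0 5 7 4 1)(3 6 8)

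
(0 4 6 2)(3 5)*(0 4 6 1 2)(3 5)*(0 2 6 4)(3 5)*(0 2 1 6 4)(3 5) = (1 4 6)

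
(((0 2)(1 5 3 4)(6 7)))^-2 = (1 3)(4 5)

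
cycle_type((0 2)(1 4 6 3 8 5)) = 2.6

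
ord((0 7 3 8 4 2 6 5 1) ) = 9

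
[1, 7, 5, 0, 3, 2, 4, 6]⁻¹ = [3, 0, 5, 4, 6, 2, 7, 1]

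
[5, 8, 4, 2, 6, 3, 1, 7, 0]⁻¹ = [8, 6, 3, 5, 2, 0, 4, 7, 1]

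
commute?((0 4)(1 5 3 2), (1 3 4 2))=no:(0 4)(1 5 3 2) * (1 3 4 2)=(0 2 3 1 5 4), (1 3 4 2) * (0 4)(1 5 3 2)=(0 4 1 2 5 3)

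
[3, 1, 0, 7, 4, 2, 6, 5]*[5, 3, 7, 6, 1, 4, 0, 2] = [6, 3, 5, 2, 1, 7, 0, 4]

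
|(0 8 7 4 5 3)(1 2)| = 6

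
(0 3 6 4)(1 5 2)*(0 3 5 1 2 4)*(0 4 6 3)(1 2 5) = (0 1 2 5 6 4)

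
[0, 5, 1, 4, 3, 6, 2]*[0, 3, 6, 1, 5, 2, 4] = [0, 2, 3, 5, 1, 4, 6]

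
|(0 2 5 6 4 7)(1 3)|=6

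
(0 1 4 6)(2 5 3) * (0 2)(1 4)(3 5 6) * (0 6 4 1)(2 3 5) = (0 1)(2 4 5)(3 6)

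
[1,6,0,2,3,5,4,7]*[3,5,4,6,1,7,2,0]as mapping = [0→5,1→2,2→3,3→4,4→6,5→7,6→1,7→0]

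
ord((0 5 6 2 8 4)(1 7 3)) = 6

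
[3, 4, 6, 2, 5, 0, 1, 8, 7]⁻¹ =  [5, 6, 3, 0, 1, 4, 2, 8, 7]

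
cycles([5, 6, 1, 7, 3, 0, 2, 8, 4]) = (0 5)(1 6 2)(3 7 8 4)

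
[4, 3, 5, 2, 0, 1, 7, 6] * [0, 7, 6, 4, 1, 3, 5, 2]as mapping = [0→1, 1→4, 2→3, 3→6, 4→0, 5→7, 6→2, 7→5]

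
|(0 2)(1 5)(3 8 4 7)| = 4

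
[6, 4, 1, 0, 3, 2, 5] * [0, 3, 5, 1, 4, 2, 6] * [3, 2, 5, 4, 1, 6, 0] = [0, 1, 4, 3, 2, 6, 5]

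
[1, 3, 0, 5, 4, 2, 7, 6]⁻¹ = [2, 0, 5, 1, 4, 3, 7, 6]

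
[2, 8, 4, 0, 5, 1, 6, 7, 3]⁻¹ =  [3, 5, 0, 8, 2, 4, 6, 7, 1]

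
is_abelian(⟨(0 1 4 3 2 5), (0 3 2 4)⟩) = no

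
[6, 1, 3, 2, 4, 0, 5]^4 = [6, 1, 2, 3, 4, 0, 5]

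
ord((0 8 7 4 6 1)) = 6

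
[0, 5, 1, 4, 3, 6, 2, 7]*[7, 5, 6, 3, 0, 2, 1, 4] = [7, 2, 5, 0, 3, 1, 6, 4]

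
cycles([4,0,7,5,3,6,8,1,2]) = (0 4 3 5 6 8 2 7 1)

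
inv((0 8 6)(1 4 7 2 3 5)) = (0 6 8)(1 5 3 2 7 4)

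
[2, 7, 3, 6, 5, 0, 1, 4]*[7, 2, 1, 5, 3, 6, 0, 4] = [1, 4, 5, 0, 6, 7, 2, 3]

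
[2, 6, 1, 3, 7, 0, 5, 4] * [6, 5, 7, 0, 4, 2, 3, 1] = [7, 3, 5, 0, 1, 6, 2, 4]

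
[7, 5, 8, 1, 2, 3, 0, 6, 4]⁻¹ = [6, 3, 4, 5, 8, 1, 7, 0, 2]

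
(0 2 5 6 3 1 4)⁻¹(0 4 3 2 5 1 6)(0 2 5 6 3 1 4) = (0 1 5 6 4 3 2)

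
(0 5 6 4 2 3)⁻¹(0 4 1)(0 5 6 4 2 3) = (1 5 2)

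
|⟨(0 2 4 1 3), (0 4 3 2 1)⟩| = 5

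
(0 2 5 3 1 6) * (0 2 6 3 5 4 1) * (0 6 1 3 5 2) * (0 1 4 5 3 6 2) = (0 4 6 1 3 2 5)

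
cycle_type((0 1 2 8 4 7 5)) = 7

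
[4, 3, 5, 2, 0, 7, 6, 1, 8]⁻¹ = [4, 7, 3, 1, 0, 2, 6, 5, 8]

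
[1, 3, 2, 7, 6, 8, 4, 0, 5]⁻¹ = [7, 0, 2, 1, 6, 8, 4, 3, 5]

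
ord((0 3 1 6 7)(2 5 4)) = 15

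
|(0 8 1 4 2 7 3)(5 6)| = 14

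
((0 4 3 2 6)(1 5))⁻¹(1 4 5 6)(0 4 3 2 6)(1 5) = (0 5 3 1)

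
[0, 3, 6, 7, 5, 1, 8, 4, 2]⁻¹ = [0, 5, 8, 1, 7, 4, 2, 3, 6]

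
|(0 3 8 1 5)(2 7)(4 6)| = 10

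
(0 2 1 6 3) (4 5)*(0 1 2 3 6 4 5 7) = (0 3 1 4 7) 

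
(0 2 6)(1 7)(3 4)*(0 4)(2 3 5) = (0 3)(1 7)(2 6 4 5)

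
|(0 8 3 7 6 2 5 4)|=8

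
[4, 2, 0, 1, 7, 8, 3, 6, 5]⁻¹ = [2, 3, 1, 6, 0, 8, 7, 4, 5]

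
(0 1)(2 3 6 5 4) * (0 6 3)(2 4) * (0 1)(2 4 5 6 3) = (1 3 2)(4 5)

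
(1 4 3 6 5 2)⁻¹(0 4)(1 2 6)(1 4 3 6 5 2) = (0 3)(1 5 4)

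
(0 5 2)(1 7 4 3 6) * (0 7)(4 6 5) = (0 4 3 5 2 7 6 1)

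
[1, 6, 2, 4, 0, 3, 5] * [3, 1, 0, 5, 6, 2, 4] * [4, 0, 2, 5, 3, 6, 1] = [0, 3, 4, 1, 5, 6, 2]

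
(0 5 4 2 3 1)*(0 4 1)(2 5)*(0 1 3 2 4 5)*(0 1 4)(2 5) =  (1 2 5 3 4)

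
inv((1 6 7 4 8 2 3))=(1 3 2 8 4 7 6)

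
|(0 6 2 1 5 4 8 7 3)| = 9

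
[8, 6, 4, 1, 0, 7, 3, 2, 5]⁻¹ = [4, 3, 7, 6, 2, 8, 1, 5, 0]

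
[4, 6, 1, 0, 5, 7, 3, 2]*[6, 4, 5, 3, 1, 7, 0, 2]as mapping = [0→1, 1→0, 2→4, 3→6, 4→7, 5→2, 6→3, 7→5]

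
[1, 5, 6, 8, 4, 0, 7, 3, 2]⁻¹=[5, 0, 8, 7, 4, 1, 2, 6, 3]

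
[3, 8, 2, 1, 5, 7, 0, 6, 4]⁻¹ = [6, 3, 2, 0, 8, 4, 7, 5, 1]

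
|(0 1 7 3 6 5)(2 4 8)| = 6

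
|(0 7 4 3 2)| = 5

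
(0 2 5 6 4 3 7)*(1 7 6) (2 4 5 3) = (0 4 2 3 6 5 1 7) 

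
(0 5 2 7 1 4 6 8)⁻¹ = (0 8 6 4 1 7 2 5)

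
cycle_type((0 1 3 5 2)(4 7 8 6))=4.5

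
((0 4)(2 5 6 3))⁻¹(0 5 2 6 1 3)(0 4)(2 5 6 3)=(1 2 4 6 5 3)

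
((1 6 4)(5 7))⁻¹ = (1 4 6)(5 7)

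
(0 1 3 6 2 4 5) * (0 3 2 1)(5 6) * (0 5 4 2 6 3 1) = (0 5 1 6)(3 4)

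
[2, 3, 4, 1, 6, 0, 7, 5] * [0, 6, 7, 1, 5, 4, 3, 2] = [7, 1, 5, 6, 3, 0, 2, 4]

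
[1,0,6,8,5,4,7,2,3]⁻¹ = [1,0,7,8,5,4,2,6,3]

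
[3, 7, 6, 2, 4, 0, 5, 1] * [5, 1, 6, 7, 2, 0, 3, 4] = [7, 4, 3, 6, 2, 5, 0, 1]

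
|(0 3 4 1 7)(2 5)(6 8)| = 10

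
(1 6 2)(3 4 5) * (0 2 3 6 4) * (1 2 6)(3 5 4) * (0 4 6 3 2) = (0 3 4 6 5 1 2)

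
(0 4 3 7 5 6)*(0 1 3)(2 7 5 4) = (0 2 7 4)(1 3 5 6)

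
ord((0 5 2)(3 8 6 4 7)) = 15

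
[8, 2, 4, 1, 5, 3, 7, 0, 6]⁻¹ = [7, 3, 1, 5, 2, 4, 8, 6, 0]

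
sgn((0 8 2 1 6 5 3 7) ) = -1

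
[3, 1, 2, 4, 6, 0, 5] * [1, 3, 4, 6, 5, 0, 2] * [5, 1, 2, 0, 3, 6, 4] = [4, 0, 3, 6, 2, 1, 5]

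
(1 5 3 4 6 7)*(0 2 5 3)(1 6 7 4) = (0 2 5)(1 3)(4 7 6)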